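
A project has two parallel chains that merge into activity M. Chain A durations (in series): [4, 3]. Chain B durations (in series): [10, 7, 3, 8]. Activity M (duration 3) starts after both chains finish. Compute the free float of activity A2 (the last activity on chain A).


ES(A2) = sum of predecessors on chain A = 4
EF(A2) = ES + duration = 4 + 3 = 7
Successor of A2 is M. ES(M) = max(sum(A), sum(B)) = max(7, 28) = 28
Free float = ES(successor) - EF(current) = 28 - 7 = 21

21


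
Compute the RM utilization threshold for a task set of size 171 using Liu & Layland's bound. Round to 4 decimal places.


Compute 2^(1/171) = 1.0040617188
Subtract 1: 1.0040617188 - 1 = 0.0040617188
Multiply by n: 171 * 0.0040617188 = 0.6945539148
Round to 4 dp: 0.6946

0.6946


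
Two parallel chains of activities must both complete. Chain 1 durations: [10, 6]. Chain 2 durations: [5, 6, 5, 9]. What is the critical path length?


Path A total = 10 + 6 = 16
Path B total = 5 + 6 + 5 + 9 = 25
Critical path = longest path = max(16, 25) = 25

25


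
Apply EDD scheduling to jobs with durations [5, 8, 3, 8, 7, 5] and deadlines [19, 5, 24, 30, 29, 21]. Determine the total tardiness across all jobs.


Sort by due date (EDD order): [(8, 5), (5, 19), (5, 21), (3, 24), (7, 29), (8, 30)]
Compute completion times and tardiness:
  Job 1: p=8, d=5, C=8, tardiness=max(0,8-5)=3
  Job 2: p=5, d=19, C=13, tardiness=max(0,13-19)=0
  Job 3: p=5, d=21, C=18, tardiness=max(0,18-21)=0
  Job 4: p=3, d=24, C=21, tardiness=max(0,21-24)=0
  Job 5: p=7, d=29, C=28, tardiness=max(0,28-29)=0
  Job 6: p=8, d=30, C=36, tardiness=max(0,36-30)=6
Total tardiness = 9

9


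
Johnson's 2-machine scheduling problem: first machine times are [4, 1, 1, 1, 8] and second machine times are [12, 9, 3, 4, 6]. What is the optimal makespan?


Apply Johnson's rule:
  Group 1 (a <= b): [(2, 1, 9), (3, 1, 3), (4, 1, 4), (1, 4, 12)]
  Group 2 (a > b): [(5, 8, 6)]
Optimal job order: [2, 3, 4, 1, 5]
Schedule:
  Job 2: M1 done at 1, M2 done at 10
  Job 3: M1 done at 2, M2 done at 13
  Job 4: M1 done at 3, M2 done at 17
  Job 1: M1 done at 7, M2 done at 29
  Job 5: M1 done at 15, M2 done at 35
Makespan = 35

35


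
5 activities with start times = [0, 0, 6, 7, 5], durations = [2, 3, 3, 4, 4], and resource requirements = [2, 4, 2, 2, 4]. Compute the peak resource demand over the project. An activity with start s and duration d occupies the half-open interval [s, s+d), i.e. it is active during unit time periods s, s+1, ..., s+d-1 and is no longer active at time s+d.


Each activity i is active on [start_i, start_i + duration_i).
Compute total resource usage per time slot:
  t=0: active resources = [2, 4], total = 6
  t=1: active resources = [2, 4], total = 6
  t=2: active resources = [4], total = 4
  t=3: active resources = [], total = 0
  t=4: active resources = [], total = 0
  t=5: active resources = [4], total = 4
  t=6: active resources = [2, 4], total = 6
  t=7: active resources = [2, 2, 4], total = 8
  t=8: active resources = [2, 2, 4], total = 8
  t=9: active resources = [2], total = 2
  t=10: active resources = [2], total = 2
Peak resource demand = 8

8


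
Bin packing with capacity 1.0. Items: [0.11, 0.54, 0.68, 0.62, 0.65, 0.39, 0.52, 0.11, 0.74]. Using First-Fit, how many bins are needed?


Place items sequentially using First-Fit:
  Item 0.11 -> new Bin 1
  Item 0.54 -> Bin 1 (now 0.65)
  Item 0.68 -> new Bin 2
  Item 0.62 -> new Bin 3
  Item 0.65 -> new Bin 4
  Item 0.39 -> new Bin 5
  Item 0.52 -> Bin 5 (now 0.91)
  Item 0.11 -> Bin 1 (now 0.76)
  Item 0.74 -> new Bin 6
Total bins used = 6

6


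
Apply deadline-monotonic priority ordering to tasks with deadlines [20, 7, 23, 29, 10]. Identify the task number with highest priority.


Sort tasks by relative deadline (ascending):
  Task 2: deadline = 7
  Task 5: deadline = 10
  Task 1: deadline = 20
  Task 3: deadline = 23
  Task 4: deadline = 29
Priority order (highest first): [2, 5, 1, 3, 4]
Highest priority task = 2

2


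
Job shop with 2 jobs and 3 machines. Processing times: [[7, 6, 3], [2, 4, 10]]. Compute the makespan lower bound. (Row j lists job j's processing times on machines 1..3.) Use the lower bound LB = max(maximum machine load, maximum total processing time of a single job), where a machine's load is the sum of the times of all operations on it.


Machine loads:
  Machine 1: 7 + 2 = 9
  Machine 2: 6 + 4 = 10
  Machine 3: 3 + 10 = 13
Max machine load = 13
Job totals:
  Job 1: 16
  Job 2: 16
Max job total = 16
Lower bound = max(13, 16) = 16

16


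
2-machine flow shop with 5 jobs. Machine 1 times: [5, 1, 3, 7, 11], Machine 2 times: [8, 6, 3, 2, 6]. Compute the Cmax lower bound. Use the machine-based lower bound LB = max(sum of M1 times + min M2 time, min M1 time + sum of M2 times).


LB1 = sum(M1 times) + min(M2 times) = 27 + 2 = 29
LB2 = min(M1 times) + sum(M2 times) = 1 + 25 = 26
Lower bound = max(LB1, LB2) = max(29, 26) = 29

29


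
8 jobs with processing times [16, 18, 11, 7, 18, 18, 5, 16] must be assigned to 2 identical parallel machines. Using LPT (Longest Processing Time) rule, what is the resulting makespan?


Sort jobs in decreasing order (LPT): [18, 18, 18, 16, 16, 11, 7, 5]
Assign each job to the least loaded machine:
  Machine 1: jobs [18, 18, 11, 7], load = 54
  Machine 2: jobs [18, 16, 16, 5], load = 55
Makespan = max load = 55

55


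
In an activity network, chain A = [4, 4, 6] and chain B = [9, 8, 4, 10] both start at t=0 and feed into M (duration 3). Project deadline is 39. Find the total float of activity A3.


Forward pass: ES(A3) = sum of predecessors on chain A = 8
EF = ES + duration = 8 + 6 = 14
Backward pass: LF(M) = deadline = 39; LS(M) = 39 - 3 = 36
LF(A3) = LS(M) - sum(successors on chain A) = 36 - 0 = 36
LS = LF - duration = 36 - 6 = 30
Total float = LS - ES = 30 - 8 = 22

22


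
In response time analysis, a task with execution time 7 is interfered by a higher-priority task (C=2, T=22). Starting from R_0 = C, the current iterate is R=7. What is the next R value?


R_next = C + ceil(R_prev / T_hp) * C_hp
ceil(7 / 22) = ceil(0.3182) = 1
Interference = 1 * 2 = 2
R_next = 7 + 2 = 9

9


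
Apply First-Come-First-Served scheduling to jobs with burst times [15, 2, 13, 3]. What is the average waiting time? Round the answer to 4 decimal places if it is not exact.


FCFS order (as given): [15, 2, 13, 3]
Waiting times:
  Job 1: wait = 0
  Job 2: wait = 15
  Job 3: wait = 17
  Job 4: wait = 30
Sum of waiting times = 62
Average waiting time = 62/4 = 15.5

15.5


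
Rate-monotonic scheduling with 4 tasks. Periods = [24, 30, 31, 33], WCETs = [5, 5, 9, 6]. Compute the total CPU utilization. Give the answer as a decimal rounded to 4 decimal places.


Compute individual utilizations (exact fractions):
  Task 1: C/T = 5/24 (approx. 0.2083)
  Task 2: C/T = 5/30 = 1/6 (approx. 0.1667)
  Task 3: C/T = 9/31 (approx. 0.2903)
  Task 4: C/T = 6/33 = 2/11 (approx. 0.1818)
Total utilization U = 5/24 + 1/6 + 9/31 + 2/11 = 2311/2728
Rounded to 4 decimal places: U = 0.8471
RM (Liu & Layland) bound for 4 tasks = 0.756828; compare with U = 2311/2728 (approx. 0.847141)
bound < U <= 1, so the RM sufficient condition is not met (inconclusive; an exact test such as response-time analysis is needed).

0.8471


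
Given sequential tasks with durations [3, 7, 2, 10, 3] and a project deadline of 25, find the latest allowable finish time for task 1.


LF(activity 1) = deadline - sum of successor durations
Successors: activities 2 through 5 with durations [7, 2, 10, 3]
Sum of successor durations = 22
LF = 25 - 22 = 3

3


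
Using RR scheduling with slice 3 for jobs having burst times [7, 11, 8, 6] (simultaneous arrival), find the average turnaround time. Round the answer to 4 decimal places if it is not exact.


Time quantum = 3
Execution trace:
  J1 runs 3 units, time = 3
  J2 runs 3 units, time = 6
  J3 runs 3 units, time = 9
  J4 runs 3 units, time = 12
  J1 runs 3 units, time = 15
  J2 runs 3 units, time = 18
  J3 runs 3 units, time = 21
  J4 runs 3 units, time = 24
  J1 runs 1 units, time = 25
  J2 runs 3 units, time = 28
  J3 runs 2 units, time = 30
  J2 runs 2 units, time = 32
Finish times: [25, 32, 30, 24]
Average turnaround = 111/4 = 27.75

27.75


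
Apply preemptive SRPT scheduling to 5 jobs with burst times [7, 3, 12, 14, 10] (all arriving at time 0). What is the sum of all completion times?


Since all jobs arrive at t=0, SRPT equals SPT ordering.
SPT order: [3, 7, 10, 12, 14]
Completion times:
  Job 1: p=3, C=3
  Job 2: p=7, C=10
  Job 3: p=10, C=20
  Job 4: p=12, C=32
  Job 5: p=14, C=46
Total completion time = 3 + 10 + 20 + 32 + 46 = 111

111


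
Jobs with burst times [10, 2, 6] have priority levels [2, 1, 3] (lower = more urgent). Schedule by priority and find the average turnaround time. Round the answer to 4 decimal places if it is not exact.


Sort by priority (ascending = highest first):
Order: [(1, 2), (2, 10), (3, 6)]
Completion times:
  Priority 1, burst=2, C=2
  Priority 2, burst=10, C=12
  Priority 3, burst=6, C=18
Average turnaround = 32/3 = 10.6667

10.6667


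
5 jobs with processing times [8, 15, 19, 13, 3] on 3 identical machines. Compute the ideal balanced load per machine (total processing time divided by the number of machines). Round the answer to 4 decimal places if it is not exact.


Total processing time = 8 + 15 + 19 + 13 + 3 = 58
Number of machines = 3
Ideal balanced load = 58 / 3 = 19.3333

19.3333


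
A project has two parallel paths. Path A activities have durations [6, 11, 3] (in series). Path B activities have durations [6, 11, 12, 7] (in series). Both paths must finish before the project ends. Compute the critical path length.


Path A total = 6 + 11 + 3 = 20
Path B total = 6 + 11 + 12 + 7 = 36
Critical path = longest path = max(20, 36) = 36

36


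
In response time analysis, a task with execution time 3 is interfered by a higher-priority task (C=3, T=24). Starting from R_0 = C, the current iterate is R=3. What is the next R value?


R_next = C + ceil(R_prev / T_hp) * C_hp
ceil(3 / 24) = ceil(0.125) = 1
Interference = 1 * 3 = 3
R_next = 3 + 3 = 6

6


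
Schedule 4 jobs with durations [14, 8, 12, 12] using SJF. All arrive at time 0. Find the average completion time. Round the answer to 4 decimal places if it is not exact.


SJF order (ascending): [8, 12, 12, 14]
Completion times:
  Job 1: burst=8, C=8
  Job 2: burst=12, C=20
  Job 3: burst=12, C=32
  Job 4: burst=14, C=46
Average completion = 106/4 = 26.5

26.5


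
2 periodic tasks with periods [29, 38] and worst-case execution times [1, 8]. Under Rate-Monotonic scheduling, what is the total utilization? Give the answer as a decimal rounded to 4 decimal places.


Compute individual utilizations (exact fractions):
  Task 1: C/T = 1/29 (approx. 0.0345)
  Task 2: C/T = 8/38 = 4/19 (approx. 0.2105)
Total utilization U = 1/29 + 4/19 = 135/551
Rounded to 4 decimal places: U = 0.2450
RM (Liu & Layland) bound for 2 tasks = 0.828427; compare with U = 135/551 (approx. 0.245009)
U <= bound, so schedulable by RM sufficient condition.

0.2450


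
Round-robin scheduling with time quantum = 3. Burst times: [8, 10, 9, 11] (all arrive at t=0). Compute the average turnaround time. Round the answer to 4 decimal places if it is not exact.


Time quantum = 3
Execution trace:
  J1 runs 3 units, time = 3
  J2 runs 3 units, time = 6
  J3 runs 3 units, time = 9
  J4 runs 3 units, time = 12
  J1 runs 3 units, time = 15
  J2 runs 3 units, time = 18
  J3 runs 3 units, time = 21
  J4 runs 3 units, time = 24
  J1 runs 2 units, time = 26
  J2 runs 3 units, time = 29
  J3 runs 3 units, time = 32
  J4 runs 3 units, time = 35
  J2 runs 1 units, time = 36
  J4 runs 2 units, time = 38
Finish times: [26, 36, 32, 38]
Average turnaround = 132/4 = 33.0

33.0


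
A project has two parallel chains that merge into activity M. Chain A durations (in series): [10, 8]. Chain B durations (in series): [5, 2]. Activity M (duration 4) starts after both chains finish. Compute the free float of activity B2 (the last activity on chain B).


ES(B2) = sum of predecessors on chain B = 5
EF(B2) = ES + duration = 5 + 2 = 7
Successor of B2 is M. ES(M) = max(sum(A), sum(B)) = max(18, 7) = 18
Free float = ES(successor) - EF(current) = 18 - 7 = 11

11


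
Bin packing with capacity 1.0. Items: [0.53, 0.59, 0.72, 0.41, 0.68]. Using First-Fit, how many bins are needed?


Place items sequentially using First-Fit:
  Item 0.53 -> new Bin 1
  Item 0.59 -> new Bin 2
  Item 0.72 -> new Bin 3
  Item 0.41 -> Bin 1 (now 0.94)
  Item 0.68 -> new Bin 4
Total bins used = 4

4


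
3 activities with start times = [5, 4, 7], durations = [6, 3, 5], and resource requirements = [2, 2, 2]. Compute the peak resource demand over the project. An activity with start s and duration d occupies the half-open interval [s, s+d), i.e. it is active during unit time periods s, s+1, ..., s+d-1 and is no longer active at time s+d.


Each activity i is active on [start_i, start_i + duration_i).
Compute total resource usage per time slot:
  t=0: active resources = [], total = 0
  t=1: active resources = [], total = 0
  t=2: active resources = [], total = 0
  t=3: active resources = [], total = 0
  t=4: active resources = [2], total = 2
  t=5: active resources = [2, 2], total = 4
  t=6: active resources = [2, 2], total = 4
  t=7: active resources = [2, 2], total = 4
  t=8: active resources = [2, 2], total = 4
  t=9: active resources = [2, 2], total = 4
  t=10: active resources = [2, 2], total = 4
  t=11: active resources = [2], total = 2
Peak resource demand = 4

4


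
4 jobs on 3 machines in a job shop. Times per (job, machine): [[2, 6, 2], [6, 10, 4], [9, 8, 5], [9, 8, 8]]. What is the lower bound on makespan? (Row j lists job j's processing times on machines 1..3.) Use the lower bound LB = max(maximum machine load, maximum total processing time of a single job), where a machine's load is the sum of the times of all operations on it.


Machine loads:
  Machine 1: 2 + 6 + 9 + 9 = 26
  Machine 2: 6 + 10 + 8 + 8 = 32
  Machine 3: 2 + 4 + 5 + 8 = 19
Max machine load = 32
Job totals:
  Job 1: 10
  Job 2: 20
  Job 3: 22
  Job 4: 25
Max job total = 25
Lower bound = max(32, 25) = 32

32


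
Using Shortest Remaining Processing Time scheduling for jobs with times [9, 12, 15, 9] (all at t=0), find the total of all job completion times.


Since all jobs arrive at t=0, SRPT equals SPT ordering.
SPT order: [9, 9, 12, 15]
Completion times:
  Job 1: p=9, C=9
  Job 2: p=9, C=18
  Job 3: p=12, C=30
  Job 4: p=15, C=45
Total completion time = 9 + 18 + 30 + 45 = 102

102


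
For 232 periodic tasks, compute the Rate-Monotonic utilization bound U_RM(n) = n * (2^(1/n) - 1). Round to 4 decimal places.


Compute 2^(1/232) = 1.0029921710
Subtract 1: 1.0029921710 - 1 = 0.0029921710
Multiply by n: 232 * 0.0029921710 = 0.6941836720
Round to 4 dp: 0.6942

0.6942


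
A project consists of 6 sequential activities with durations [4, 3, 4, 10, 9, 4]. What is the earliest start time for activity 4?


Activity 4 starts after activities 1 through 3 complete.
Predecessor durations: [4, 3, 4]
ES = 4 + 3 + 4 = 11

11


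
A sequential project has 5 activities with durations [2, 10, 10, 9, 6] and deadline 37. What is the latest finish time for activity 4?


LF(activity 4) = deadline - sum of successor durations
Successors: activities 5 through 5 with durations [6]
Sum of successor durations = 6
LF = 37 - 6 = 31

31


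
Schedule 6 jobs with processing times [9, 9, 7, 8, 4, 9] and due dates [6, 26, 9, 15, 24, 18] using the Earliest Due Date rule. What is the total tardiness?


Sort by due date (EDD order): [(9, 6), (7, 9), (8, 15), (9, 18), (4, 24), (9, 26)]
Compute completion times and tardiness:
  Job 1: p=9, d=6, C=9, tardiness=max(0,9-6)=3
  Job 2: p=7, d=9, C=16, tardiness=max(0,16-9)=7
  Job 3: p=8, d=15, C=24, tardiness=max(0,24-15)=9
  Job 4: p=9, d=18, C=33, tardiness=max(0,33-18)=15
  Job 5: p=4, d=24, C=37, tardiness=max(0,37-24)=13
  Job 6: p=9, d=26, C=46, tardiness=max(0,46-26)=20
Total tardiness = 67

67


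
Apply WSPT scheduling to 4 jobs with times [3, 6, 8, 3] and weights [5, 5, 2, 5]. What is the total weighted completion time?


Compute p/w ratios and sort ascending (WSPT): [(3, 5), (3, 5), (6, 5), (8, 2)]
Compute weighted completion times:
  Job (p=3,w=5): C=3, w*C=5*3=15
  Job (p=3,w=5): C=6, w*C=5*6=30
  Job (p=6,w=5): C=12, w*C=5*12=60
  Job (p=8,w=2): C=20, w*C=2*20=40
Total weighted completion time = 145

145


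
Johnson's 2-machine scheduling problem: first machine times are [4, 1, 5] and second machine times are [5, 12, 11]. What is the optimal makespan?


Apply Johnson's rule:
  Group 1 (a <= b): [(2, 1, 12), (1, 4, 5), (3, 5, 11)]
  Group 2 (a > b): []
Optimal job order: [2, 1, 3]
Schedule:
  Job 2: M1 done at 1, M2 done at 13
  Job 1: M1 done at 5, M2 done at 18
  Job 3: M1 done at 10, M2 done at 29
Makespan = 29

29


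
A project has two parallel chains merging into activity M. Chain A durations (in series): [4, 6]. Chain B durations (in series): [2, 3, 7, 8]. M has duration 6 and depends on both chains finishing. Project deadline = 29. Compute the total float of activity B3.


Forward pass: ES(B3) = sum of predecessors on chain B = 5
EF = ES + duration = 5 + 7 = 12
Backward pass: LF(M) = deadline = 29; LS(M) = 29 - 6 = 23
LF(B3) = LS(M) - sum(successors on chain B) = 23 - 8 = 15
LS = LF - duration = 15 - 7 = 8
Total float = LS - ES = 8 - 5 = 3

3


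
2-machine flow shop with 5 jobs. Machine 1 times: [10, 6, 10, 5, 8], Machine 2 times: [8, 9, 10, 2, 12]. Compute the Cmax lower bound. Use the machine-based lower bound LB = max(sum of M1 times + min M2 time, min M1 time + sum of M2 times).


LB1 = sum(M1 times) + min(M2 times) = 39 + 2 = 41
LB2 = min(M1 times) + sum(M2 times) = 5 + 41 = 46
Lower bound = max(LB1, LB2) = max(41, 46) = 46

46


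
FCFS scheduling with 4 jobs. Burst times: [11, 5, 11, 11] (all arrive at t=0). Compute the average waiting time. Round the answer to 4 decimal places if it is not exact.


FCFS order (as given): [11, 5, 11, 11]
Waiting times:
  Job 1: wait = 0
  Job 2: wait = 11
  Job 3: wait = 16
  Job 4: wait = 27
Sum of waiting times = 54
Average waiting time = 54/4 = 13.5

13.5


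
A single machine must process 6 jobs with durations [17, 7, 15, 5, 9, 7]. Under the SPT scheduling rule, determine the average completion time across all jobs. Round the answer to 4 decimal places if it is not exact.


Sort jobs by processing time (SPT order): [5, 7, 7, 9, 15, 17]
Compute completion times sequentially:
  Job 1: processing = 5, completes at 5
  Job 2: processing = 7, completes at 12
  Job 3: processing = 7, completes at 19
  Job 4: processing = 9, completes at 28
  Job 5: processing = 15, completes at 43
  Job 6: processing = 17, completes at 60
Sum of completion times = 167
Average completion time = 167/6 = 27.8333

27.8333


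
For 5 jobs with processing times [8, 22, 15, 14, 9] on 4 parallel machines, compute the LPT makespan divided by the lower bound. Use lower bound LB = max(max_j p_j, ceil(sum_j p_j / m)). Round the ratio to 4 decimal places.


LPT order: [22, 15, 14, 9, 8]
Machine loads after assignment: [22, 15, 14, 17]
LPT makespan = 22
Lower bound = max(max_job, ceil(total/4)) = max(22, 17) = 22
Ratio = 22 / 22 = 1.0

1.0


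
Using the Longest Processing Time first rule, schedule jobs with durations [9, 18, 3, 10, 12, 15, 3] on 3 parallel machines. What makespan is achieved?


Sort jobs in decreasing order (LPT): [18, 15, 12, 10, 9, 3, 3]
Assign each job to the least loaded machine:
  Machine 1: jobs [18, 3, 3], load = 24
  Machine 2: jobs [15, 9], load = 24
  Machine 3: jobs [12, 10], load = 22
Makespan = max load = 24

24


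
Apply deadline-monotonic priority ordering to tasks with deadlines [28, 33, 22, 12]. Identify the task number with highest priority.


Sort tasks by relative deadline (ascending):
  Task 4: deadline = 12
  Task 3: deadline = 22
  Task 1: deadline = 28
  Task 2: deadline = 33
Priority order (highest first): [4, 3, 1, 2]
Highest priority task = 4

4


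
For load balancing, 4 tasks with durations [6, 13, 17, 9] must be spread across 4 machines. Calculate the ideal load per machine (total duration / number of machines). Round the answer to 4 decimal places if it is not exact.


Total processing time = 6 + 13 + 17 + 9 = 45
Number of machines = 4
Ideal balanced load = 45 / 4 = 11.25

11.25


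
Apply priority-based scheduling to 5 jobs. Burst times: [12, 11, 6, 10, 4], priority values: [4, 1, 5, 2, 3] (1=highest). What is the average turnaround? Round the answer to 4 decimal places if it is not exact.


Sort by priority (ascending = highest first):
Order: [(1, 11), (2, 10), (3, 4), (4, 12), (5, 6)]
Completion times:
  Priority 1, burst=11, C=11
  Priority 2, burst=10, C=21
  Priority 3, burst=4, C=25
  Priority 4, burst=12, C=37
  Priority 5, burst=6, C=43
Average turnaround = 137/5 = 27.4

27.4


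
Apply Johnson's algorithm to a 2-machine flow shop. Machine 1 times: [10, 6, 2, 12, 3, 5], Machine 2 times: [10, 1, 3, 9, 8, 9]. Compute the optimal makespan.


Apply Johnson's rule:
  Group 1 (a <= b): [(3, 2, 3), (5, 3, 8), (6, 5, 9), (1, 10, 10)]
  Group 2 (a > b): [(4, 12, 9), (2, 6, 1)]
Optimal job order: [3, 5, 6, 1, 4, 2]
Schedule:
  Job 3: M1 done at 2, M2 done at 5
  Job 5: M1 done at 5, M2 done at 13
  Job 6: M1 done at 10, M2 done at 22
  Job 1: M1 done at 20, M2 done at 32
  Job 4: M1 done at 32, M2 done at 41
  Job 2: M1 done at 38, M2 done at 42
Makespan = 42

42


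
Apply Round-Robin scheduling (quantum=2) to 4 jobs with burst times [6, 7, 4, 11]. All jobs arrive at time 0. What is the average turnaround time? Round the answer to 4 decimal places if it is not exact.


Time quantum = 2
Execution trace:
  J1 runs 2 units, time = 2
  J2 runs 2 units, time = 4
  J3 runs 2 units, time = 6
  J4 runs 2 units, time = 8
  J1 runs 2 units, time = 10
  J2 runs 2 units, time = 12
  J3 runs 2 units, time = 14
  J4 runs 2 units, time = 16
  J1 runs 2 units, time = 18
  J2 runs 2 units, time = 20
  J4 runs 2 units, time = 22
  J2 runs 1 units, time = 23
  J4 runs 2 units, time = 25
  J4 runs 2 units, time = 27
  J4 runs 1 units, time = 28
Finish times: [18, 23, 14, 28]
Average turnaround = 83/4 = 20.75

20.75


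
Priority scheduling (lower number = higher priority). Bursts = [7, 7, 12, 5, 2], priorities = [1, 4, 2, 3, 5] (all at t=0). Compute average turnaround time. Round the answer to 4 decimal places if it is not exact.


Sort by priority (ascending = highest first):
Order: [(1, 7), (2, 12), (3, 5), (4, 7), (5, 2)]
Completion times:
  Priority 1, burst=7, C=7
  Priority 2, burst=12, C=19
  Priority 3, burst=5, C=24
  Priority 4, burst=7, C=31
  Priority 5, burst=2, C=33
Average turnaround = 114/5 = 22.8

22.8


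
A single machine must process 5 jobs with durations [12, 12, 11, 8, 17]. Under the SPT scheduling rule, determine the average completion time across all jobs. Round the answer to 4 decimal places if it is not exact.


Sort jobs by processing time (SPT order): [8, 11, 12, 12, 17]
Compute completion times sequentially:
  Job 1: processing = 8, completes at 8
  Job 2: processing = 11, completes at 19
  Job 3: processing = 12, completes at 31
  Job 4: processing = 12, completes at 43
  Job 5: processing = 17, completes at 60
Sum of completion times = 161
Average completion time = 161/5 = 32.2

32.2


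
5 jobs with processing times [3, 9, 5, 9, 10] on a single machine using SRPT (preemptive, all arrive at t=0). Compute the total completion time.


Since all jobs arrive at t=0, SRPT equals SPT ordering.
SPT order: [3, 5, 9, 9, 10]
Completion times:
  Job 1: p=3, C=3
  Job 2: p=5, C=8
  Job 3: p=9, C=17
  Job 4: p=9, C=26
  Job 5: p=10, C=36
Total completion time = 3 + 8 + 17 + 26 + 36 = 90

90


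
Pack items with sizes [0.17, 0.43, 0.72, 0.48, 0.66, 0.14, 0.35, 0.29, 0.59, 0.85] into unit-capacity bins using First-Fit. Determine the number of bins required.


Place items sequentially using First-Fit:
  Item 0.17 -> new Bin 1
  Item 0.43 -> Bin 1 (now 0.6)
  Item 0.72 -> new Bin 2
  Item 0.48 -> new Bin 3
  Item 0.66 -> new Bin 4
  Item 0.14 -> Bin 1 (now 0.74)
  Item 0.35 -> Bin 3 (now 0.83)
  Item 0.29 -> Bin 4 (now 0.95)
  Item 0.59 -> new Bin 5
  Item 0.85 -> new Bin 6
Total bins used = 6

6


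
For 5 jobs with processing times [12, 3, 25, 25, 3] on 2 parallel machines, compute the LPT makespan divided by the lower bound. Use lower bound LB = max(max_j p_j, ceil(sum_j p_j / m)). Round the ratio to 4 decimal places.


LPT order: [25, 25, 12, 3, 3]
Machine loads after assignment: [37, 31]
LPT makespan = 37
Lower bound = max(max_job, ceil(total/2)) = max(25, 34) = 34
Ratio = 37 / 34 = 1.0882

1.0882


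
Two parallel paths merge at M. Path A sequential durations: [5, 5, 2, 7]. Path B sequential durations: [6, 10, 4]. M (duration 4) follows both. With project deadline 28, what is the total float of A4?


Forward pass: ES(A4) = sum of predecessors on chain A = 12
EF = ES + duration = 12 + 7 = 19
Backward pass: LF(M) = deadline = 28; LS(M) = 28 - 4 = 24
LF(A4) = LS(M) - sum(successors on chain A) = 24 - 0 = 24
LS = LF - duration = 24 - 7 = 17
Total float = LS - ES = 17 - 12 = 5

5


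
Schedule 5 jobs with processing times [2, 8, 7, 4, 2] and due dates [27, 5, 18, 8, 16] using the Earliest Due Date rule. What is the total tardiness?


Sort by due date (EDD order): [(8, 5), (4, 8), (2, 16), (7, 18), (2, 27)]
Compute completion times and tardiness:
  Job 1: p=8, d=5, C=8, tardiness=max(0,8-5)=3
  Job 2: p=4, d=8, C=12, tardiness=max(0,12-8)=4
  Job 3: p=2, d=16, C=14, tardiness=max(0,14-16)=0
  Job 4: p=7, d=18, C=21, tardiness=max(0,21-18)=3
  Job 5: p=2, d=27, C=23, tardiness=max(0,23-27)=0
Total tardiness = 10

10


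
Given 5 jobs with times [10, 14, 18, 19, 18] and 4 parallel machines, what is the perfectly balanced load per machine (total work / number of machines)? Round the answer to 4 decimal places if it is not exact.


Total processing time = 10 + 14 + 18 + 19 + 18 = 79
Number of machines = 4
Ideal balanced load = 79 / 4 = 19.75

19.75


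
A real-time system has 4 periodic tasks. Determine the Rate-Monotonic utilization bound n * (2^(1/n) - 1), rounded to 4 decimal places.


Compute 2^(1/4) = 1.1892071150
Subtract 1: 1.1892071150 - 1 = 0.1892071150
Multiply by n: 4 * 0.1892071150 = 0.7568284600
Round to 4 dp: 0.7568

0.7568


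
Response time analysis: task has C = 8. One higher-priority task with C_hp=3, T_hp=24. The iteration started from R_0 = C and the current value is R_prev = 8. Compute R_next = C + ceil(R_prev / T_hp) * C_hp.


R_next = C + ceil(R_prev / T_hp) * C_hp
ceil(8 / 24) = ceil(0.3333) = 1
Interference = 1 * 3 = 3
R_next = 8 + 3 = 11

11


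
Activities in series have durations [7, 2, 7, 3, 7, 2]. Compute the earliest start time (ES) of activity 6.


Activity 6 starts after activities 1 through 5 complete.
Predecessor durations: [7, 2, 7, 3, 7]
ES = 7 + 2 + 7 + 3 + 7 = 26

26


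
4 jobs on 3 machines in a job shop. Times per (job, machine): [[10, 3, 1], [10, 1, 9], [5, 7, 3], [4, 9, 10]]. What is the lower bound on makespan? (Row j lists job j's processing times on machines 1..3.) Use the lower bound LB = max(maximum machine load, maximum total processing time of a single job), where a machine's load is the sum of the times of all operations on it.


Machine loads:
  Machine 1: 10 + 10 + 5 + 4 = 29
  Machine 2: 3 + 1 + 7 + 9 = 20
  Machine 3: 1 + 9 + 3 + 10 = 23
Max machine load = 29
Job totals:
  Job 1: 14
  Job 2: 20
  Job 3: 15
  Job 4: 23
Max job total = 23
Lower bound = max(29, 23) = 29

29


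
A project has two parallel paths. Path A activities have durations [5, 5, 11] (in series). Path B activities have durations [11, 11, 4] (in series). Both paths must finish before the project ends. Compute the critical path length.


Path A total = 5 + 5 + 11 = 21
Path B total = 11 + 11 + 4 = 26
Critical path = longest path = max(21, 26) = 26

26


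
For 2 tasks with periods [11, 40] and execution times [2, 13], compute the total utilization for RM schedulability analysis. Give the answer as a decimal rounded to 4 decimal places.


Compute individual utilizations (exact fractions):
  Task 1: C/T = 2/11 (approx. 0.1818)
  Task 2: C/T = 13/40 (approx. 0.325)
Total utilization U = 2/11 + 13/40 = 223/440
Rounded to 4 decimal places: U = 0.5068
RM (Liu & Layland) bound for 2 tasks = 0.828427; compare with U = 223/440 (approx. 0.506818)
U <= bound, so schedulable by RM sufficient condition.

0.5068


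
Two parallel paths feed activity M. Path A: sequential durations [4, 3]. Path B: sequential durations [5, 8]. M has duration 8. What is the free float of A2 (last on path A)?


ES(A2) = sum of predecessors on chain A = 4
EF(A2) = ES + duration = 4 + 3 = 7
Successor of A2 is M. ES(M) = max(sum(A), sum(B)) = max(7, 13) = 13
Free float = ES(successor) - EF(current) = 13 - 7 = 6

6


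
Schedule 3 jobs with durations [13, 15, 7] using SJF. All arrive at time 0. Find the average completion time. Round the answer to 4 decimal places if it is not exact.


SJF order (ascending): [7, 13, 15]
Completion times:
  Job 1: burst=7, C=7
  Job 2: burst=13, C=20
  Job 3: burst=15, C=35
Average completion = 62/3 = 20.6667

20.6667


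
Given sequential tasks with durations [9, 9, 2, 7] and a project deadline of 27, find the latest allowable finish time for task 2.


LF(activity 2) = deadline - sum of successor durations
Successors: activities 3 through 4 with durations [2, 7]
Sum of successor durations = 9
LF = 27 - 9 = 18

18


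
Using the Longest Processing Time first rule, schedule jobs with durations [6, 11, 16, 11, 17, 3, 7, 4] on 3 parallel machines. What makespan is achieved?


Sort jobs in decreasing order (LPT): [17, 16, 11, 11, 7, 6, 4, 3]
Assign each job to the least loaded machine:
  Machine 1: jobs [17, 6, 3], load = 26
  Machine 2: jobs [16, 7], load = 23
  Machine 3: jobs [11, 11, 4], load = 26
Makespan = max load = 26

26


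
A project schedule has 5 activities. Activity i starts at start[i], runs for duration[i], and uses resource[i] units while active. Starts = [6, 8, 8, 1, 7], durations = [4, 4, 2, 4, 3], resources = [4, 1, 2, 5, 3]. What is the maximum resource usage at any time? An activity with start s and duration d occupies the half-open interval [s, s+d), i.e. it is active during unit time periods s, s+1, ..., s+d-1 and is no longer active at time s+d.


Each activity i is active on [start_i, start_i + duration_i).
Compute total resource usage per time slot:
  t=0: active resources = [], total = 0
  t=1: active resources = [5], total = 5
  t=2: active resources = [5], total = 5
  t=3: active resources = [5], total = 5
  t=4: active resources = [5], total = 5
  t=5: active resources = [], total = 0
  t=6: active resources = [4], total = 4
  t=7: active resources = [4, 3], total = 7
  t=8: active resources = [4, 1, 2, 3], total = 10
  t=9: active resources = [4, 1, 2, 3], total = 10
  t=10: active resources = [1], total = 1
  t=11: active resources = [1], total = 1
Peak resource demand = 10

10


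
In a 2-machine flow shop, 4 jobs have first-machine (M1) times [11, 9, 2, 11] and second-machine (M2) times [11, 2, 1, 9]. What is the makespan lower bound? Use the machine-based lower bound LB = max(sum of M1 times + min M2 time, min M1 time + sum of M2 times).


LB1 = sum(M1 times) + min(M2 times) = 33 + 1 = 34
LB2 = min(M1 times) + sum(M2 times) = 2 + 23 = 25
Lower bound = max(LB1, LB2) = max(34, 25) = 34

34


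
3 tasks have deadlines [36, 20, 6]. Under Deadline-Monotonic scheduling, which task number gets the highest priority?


Sort tasks by relative deadline (ascending):
  Task 3: deadline = 6
  Task 2: deadline = 20
  Task 1: deadline = 36
Priority order (highest first): [3, 2, 1]
Highest priority task = 3

3


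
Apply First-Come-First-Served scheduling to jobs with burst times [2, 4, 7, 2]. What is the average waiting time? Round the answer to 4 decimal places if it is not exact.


FCFS order (as given): [2, 4, 7, 2]
Waiting times:
  Job 1: wait = 0
  Job 2: wait = 2
  Job 3: wait = 6
  Job 4: wait = 13
Sum of waiting times = 21
Average waiting time = 21/4 = 5.25

5.25


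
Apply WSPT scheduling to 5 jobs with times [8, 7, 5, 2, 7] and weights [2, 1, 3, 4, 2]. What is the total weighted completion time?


Compute p/w ratios and sort ascending (WSPT): [(2, 4), (5, 3), (7, 2), (8, 2), (7, 1)]
Compute weighted completion times:
  Job (p=2,w=4): C=2, w*C=4*2=8
  Job (p=5,w=3): C=7, w*C=3*7=21
  Job (p=7,w=2): C=14, w*C=2*14=28
  Job (p=8,w=2): C=22, w*C=2*22=44
  Job (p=7,w=1): C=29, w*C=1*29=29
Total weighted completion time = 130

130


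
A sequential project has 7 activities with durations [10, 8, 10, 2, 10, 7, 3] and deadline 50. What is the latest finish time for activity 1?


LF(activity 1) = deadline - sum of successor durations
Successors: activities 2 through 7 with durations [8, 10, 2, 10, 7, 3]
Sum of successor durations = 40
LF = 50 - 40 = 10

10


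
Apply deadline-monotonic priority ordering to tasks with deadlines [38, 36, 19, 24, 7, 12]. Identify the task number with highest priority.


Sort tasks by relative deadline (ascending):
  Task 5: deadline = 7
  Task 6: deadline = 12
  Task 3: deadline = 19
  Task 4: deadline = 24
  Task 2: deadline = 36
  Task 1: deadline = 38
Priority order (highest first): [5, 6, 3, 4, 2, 1]
Highest priority task = 5

5


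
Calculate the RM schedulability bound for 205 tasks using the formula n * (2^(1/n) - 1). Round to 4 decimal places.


Compute 2^(1/205) = 1.0033869285
Subtract 1: 1.0033869285 - 1 = 0.0033869285
Multiply by n: 205 * 0.0033869285 = 0.6943203425
Round to 4 dp: 0.6943

0.6943


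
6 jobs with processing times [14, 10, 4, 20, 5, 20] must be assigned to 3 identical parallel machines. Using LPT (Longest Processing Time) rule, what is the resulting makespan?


Sort jobs in decreasing order (LPT): [20, 20, 14, 10, 5, 4]
Assign each job to the least loaded machine:
  Machine 1: jobs [20, 5], load = 25
  Machine 2: jobs [20, 4], load = 24
  Machine 3: jobs [14, 10], load = 24
Makespan = max load = 25

25


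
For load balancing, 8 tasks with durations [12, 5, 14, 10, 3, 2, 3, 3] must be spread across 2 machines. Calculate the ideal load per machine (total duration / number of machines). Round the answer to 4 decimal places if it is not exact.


Total processing time = 12 + 5 + 14 + 10 + 3 + 2 + 3 + 3 = 52
Number of machines = 2
Ideal balanced load = 52 / 2 = 26.0

26.0


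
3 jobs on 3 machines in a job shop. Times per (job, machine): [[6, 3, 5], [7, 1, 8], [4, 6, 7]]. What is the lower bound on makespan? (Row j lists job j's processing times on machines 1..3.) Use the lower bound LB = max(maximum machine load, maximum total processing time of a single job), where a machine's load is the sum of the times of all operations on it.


Machine loads:
  Machine 1: 6 + 7 + 4 = 17
  Machine 2: 3 + 1 + 6 = 10
  Machine 3: 5 + 8 + 7 = 20
Max machine load = 20
Job totals:
  Job 1: 14
  Job 2: 16
  Job 3: 17
Max job total = 17
Lower bound = max(20, 17) = 20

20


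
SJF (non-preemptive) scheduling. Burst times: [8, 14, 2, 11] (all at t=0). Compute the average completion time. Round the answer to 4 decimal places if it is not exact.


SJF order (ascending): [2, 8, 11, 14]
Completion times:
  Job 1: burst=2, C=2
  Job 2: burst=8, C=10
  Job 3: burst=11, C=21
  Job 4: burst=14, C=35
Average completion = 68/4 = 17.0

17.0


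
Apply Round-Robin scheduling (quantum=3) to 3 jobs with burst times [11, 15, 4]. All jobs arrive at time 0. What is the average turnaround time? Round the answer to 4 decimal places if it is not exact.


Time quantum = 3
Execution trace:
  J1 runs 3 units, time = 3
  J2 runs 3 units, time = 6
  J3 runs 3 units, time = 9
  J1 runs 3 units, time = 12
  J2 runs 3 units, time = 15
  J3 runs 1 units, time = 16
  J1 runs 3 units, time = 19
  J2 runs 3 units, time = 22
  J1 runs 2 units, time = 24
  J2 runs 3 units, time = 27
  J2 runs 3 units, time = 30
Finish times: [24, 30, 16]
Average turnaround = 70/3 = 23.3333

23.3333


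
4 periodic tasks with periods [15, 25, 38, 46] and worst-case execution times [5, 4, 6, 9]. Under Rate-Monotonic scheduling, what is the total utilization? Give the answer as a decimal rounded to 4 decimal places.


Compute individual utilizations (exact fractions):
  Task 1: C/T = 5/15 = 1/3 (approx. 0.3333)
  Task 2: C/T = 4/25 (approx. 0.16)
  Task 3: C/T = 6/38 = 3/19 (approx. 0.1579)
  Task 4: C/T = 9/46 (approx. 0.1957)
Total utilization U = 1/3 + 4/25 + 3/19 + 9/46 = 55513/65550
Rounded to 4 decimal places: U = 0.8469
RM (Liu & Layland) bound for 4 tasks = 0.756828; compare with U = 55513/65550 (approx. 0.846880)
bound < U <= 1, so the RM sufficient condition is not met (inconclusive; an exact test such as response-time analysis is needed).

0.8469


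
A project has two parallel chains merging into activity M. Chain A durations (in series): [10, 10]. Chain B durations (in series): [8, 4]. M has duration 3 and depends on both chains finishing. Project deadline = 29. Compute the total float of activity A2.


Forward pass: ES(A2) = sum of predecessors on chain A = 10
EF = ES + duration = 10 + 10 = 20
Backward pass: LF(M) = deadline = 29; LS(M) = 29 - 3 = 26
LF(A2) = LS(M) - sum(successors on chain A) = 26 - 0 = 26
LS = LF - duration = 26 - 10 = 16
Total float = LS - ES = 16 - 10 = 6

6


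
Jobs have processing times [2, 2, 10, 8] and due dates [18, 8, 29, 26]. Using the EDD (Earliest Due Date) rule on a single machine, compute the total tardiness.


Sort by due date (EDD order): [(2, 8), (2, 18), (8, 26), (10, 29)]
Compute completion times and tardiness:
  Job 1: p=2, d=8, C=2, tardiness=max(0,2-8)=0
  Job 2: p=2, d=18, C=4, tardiness=max(0,4-18)=0
  Job 3: p=8, d=26, C=12, tardiness=max(0,12-26)=0
  Job 4: p=10, d=29, C=22, tardiness=max(0,22-29)=0
Total tardiness = 0

0


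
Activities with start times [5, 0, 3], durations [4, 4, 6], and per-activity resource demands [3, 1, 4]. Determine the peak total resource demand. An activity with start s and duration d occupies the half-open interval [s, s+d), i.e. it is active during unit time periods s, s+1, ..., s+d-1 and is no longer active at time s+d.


Each activity i is active on [start_i, start_i + duration_i).
Compute total resource usage per time slot:
  t=0: active resources = [1], total = 1
  t=1: active resources = [1], total = 1
  t=2: active resources = [1], total = 1
  t=3: active resources = [1, 4], total = 5
  t=4: active resources = [4], total = 4
  t=5: active resources = [3, 4], total = 7
  t=6: active resources = [3, 4], total = 7
  t=7: active resources = [3, 4], total = 7
  t=8: active resources = [3, 4], total = 7
Peak resource demand = 7

7


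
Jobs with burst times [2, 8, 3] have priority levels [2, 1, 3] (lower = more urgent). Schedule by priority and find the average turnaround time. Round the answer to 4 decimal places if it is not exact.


Sort by priority (ascending = highest first):
Order: [(1, 8), (2, 2), (3, 3)]
Completion times:
  Priority 1, burst=8, C=8
  Priority 2, burst=2, C=10
  Priority 3, burst=3, C=13
Average turnaround = 31/3 = 10.3333

10.3333


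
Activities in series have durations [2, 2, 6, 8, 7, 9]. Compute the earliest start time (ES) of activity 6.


Activity 6 starts after activities 1 through 5 complete.
Predecessor durations: [2, 2, 6, 8, 7]
ES = 2 + 2 + 6 + 8 + 7 = 25

25


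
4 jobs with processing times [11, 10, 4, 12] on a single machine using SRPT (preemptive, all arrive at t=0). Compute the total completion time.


Since all jobs arrive at t=0, SRPT equals SPT ordering.
SPT order: [4, 10, 11, 12]
Completion times:
  Job 1: p=4, C=4
  Job 2: p=10, C=14
  Job 3: p=11, C=25
  Job 4: p=12, C=37
Total completion time = 4 + 14 + 25 + 37 = 80

80


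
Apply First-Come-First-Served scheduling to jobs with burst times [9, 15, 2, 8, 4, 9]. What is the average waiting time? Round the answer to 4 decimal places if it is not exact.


FCFS order (as given): [9, 15, 2, 8, 4, 9]
Waiting times:
  Job 1: wait = 0
  Job 2: wait = 9
  Job 3: wait = 24
  Job 4: wait = 26
  Job 5: wait = 34
  Job 6: wait = 38
Sum of waiting times = 131
Average waiting time = 131/6 = 21.8333

21.8333
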